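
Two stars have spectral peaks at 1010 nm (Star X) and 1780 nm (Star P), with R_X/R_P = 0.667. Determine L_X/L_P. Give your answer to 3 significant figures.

4.29

Wien's law gives T ∝ 1/λ_max, so T_X/T_P = λ_P/λ_X = 1780/1010 = 1.762.
Then L ∝ R²T⁴ gives L_X/L_P = (0.667)² × (1.762)⁴ = 0.4449 × 9.647 = 4.292.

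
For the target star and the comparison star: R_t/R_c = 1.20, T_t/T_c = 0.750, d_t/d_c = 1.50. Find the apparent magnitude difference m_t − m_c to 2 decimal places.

L_t/L_c = (1.20)²(0.750)⁴ = 0.4556.
F_t/F_c = (L_t/L_c)/(d_t/d_c)² = 0.4556/2.250 = 0.2025.
m_t − m_c = −2.5 log₁₀(0.2025) = 1.73.

1.73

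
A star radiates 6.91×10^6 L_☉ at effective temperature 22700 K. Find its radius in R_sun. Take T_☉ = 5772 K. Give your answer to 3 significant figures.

R/R_☉ = √(L/L_☉) / (T/T_☉)² = √(6.91×10^6) / (3.933)²
       = 2629 / 15.47 = 170.0.

170 R_sun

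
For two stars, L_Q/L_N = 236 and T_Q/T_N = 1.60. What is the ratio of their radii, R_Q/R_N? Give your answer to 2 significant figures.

6.0

L ∝ R²T⁴ gives R ∝ √L / T², so
R_Q/R_N = √(236) / (1.60)² = 15.36 / 2.560 = 6.001.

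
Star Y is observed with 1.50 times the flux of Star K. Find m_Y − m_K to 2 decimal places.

m_Y − m_K = −2.5 log₁₀(F_Y/F_K) = −2.5 log₁₀(1.50) = −2.5 × (0.176) = -0.440.

-0.44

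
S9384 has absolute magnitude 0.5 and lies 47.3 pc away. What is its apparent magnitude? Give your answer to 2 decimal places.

m = M + 5 log₁₀(d/10 pc) = 0.5 + 5 log₁₀(47.3/10)
  = 0.5 + 5 × 0.675 = 0.5 + 3.37 = 3.87.

3.87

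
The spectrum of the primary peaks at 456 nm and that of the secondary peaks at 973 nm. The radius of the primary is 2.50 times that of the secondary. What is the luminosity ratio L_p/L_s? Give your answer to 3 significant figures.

Wien's law gives T ∝ 1/λ_max, so T_p/T_s = λ_s/λ_p = 973/456 = 2.134.
Then L ∝ R²T⁴ gives L_p/L_s = (2.50)² × (2.134)⁴ = 6.250 × 20.73 = 129.6.

130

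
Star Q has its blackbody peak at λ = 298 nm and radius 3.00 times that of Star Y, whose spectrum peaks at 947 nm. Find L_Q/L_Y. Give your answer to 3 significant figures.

918

Wien's law gives T ∝ 1/λ_max, so T_Q/T_Y = λ_Y/λ_Q = 947/298 = 3.178.
Then L ∝ R²T⁴ gives L_Q/L_Y = (3.00)² × (3.178)⁴ = 9.000 × 102.0 = 917.9.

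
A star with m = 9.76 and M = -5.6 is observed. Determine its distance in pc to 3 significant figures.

1.18×10^4 pc

m − M = 5 log₁₀(d/10 pc)
9.76 − (-5.6) = 15.36 = 5 log₁₀(d/10)
d = 10 × 10^(15.36/5) = 10 × 10^3.072 = 1.180×10^4 pc.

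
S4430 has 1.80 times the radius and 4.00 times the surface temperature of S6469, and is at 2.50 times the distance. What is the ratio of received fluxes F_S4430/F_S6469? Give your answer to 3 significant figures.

L_S4430/L_S6469 = (R_S4430/R_S6469)²(T_S4430/T_S6469)⁴ = (1.80)² × (4.00)⁴ = 829.4.
F_S4430/F_S6469 = (L_S4430/L_S6469)/(d_S4430/d_S6469)² = 829.4 / (2.50)² = 132.7.

133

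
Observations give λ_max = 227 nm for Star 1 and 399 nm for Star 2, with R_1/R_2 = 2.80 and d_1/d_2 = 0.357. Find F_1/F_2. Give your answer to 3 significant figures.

587

Wien's law: T_1/T_2 = λ_2/λ_1 = 399/227 = 1.758.
L_1/L_2 = (R_1/R_2)²(T_1/T_2)⁴ = (2.80)²(1.758)⁴ = 74.83.
F_1/F_2 = (L_1/L_2)/(d_1/d_2)² = 74.83/(0.357)² = 587.2.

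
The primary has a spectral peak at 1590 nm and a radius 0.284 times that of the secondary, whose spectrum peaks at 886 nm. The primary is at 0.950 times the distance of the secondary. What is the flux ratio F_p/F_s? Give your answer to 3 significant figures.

0.00862

Wien's law: T_p/T_s = λ_s/λ_p = 886/1590 = 0.5572.
L_p/L_s = (R_p/R_s)²(T_p/T_s)⁴ = (0.284)²(0.5572)⁴ = 0.007776.
F_p/F_s = (L_p/L_s)/(d_p/d_s)² = 0.007776/(0.950)² = 0.008617.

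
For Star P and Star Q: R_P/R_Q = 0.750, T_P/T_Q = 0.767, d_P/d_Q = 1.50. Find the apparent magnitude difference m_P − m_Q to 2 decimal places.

L_P/L_Q = (0.750)²(0.767)⁴ = 0.1947.
F_P/F_Q = (L_P/L_Q)/(d_P/d_Q)² = 0.1947/2.250 = 0.08652.
m_P − m_Q = −2.5 log₁₀(0.08652) = 2.66.

2.66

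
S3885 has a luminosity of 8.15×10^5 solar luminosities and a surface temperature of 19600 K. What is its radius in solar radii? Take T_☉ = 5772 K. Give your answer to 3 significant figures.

78.3 solar radii

R/R_☉ = √(L/L_☉) / (T/T_☉)² = √(8.15×10^5) / (3.396)²
       = 902.8 / 11.53 = 78.29.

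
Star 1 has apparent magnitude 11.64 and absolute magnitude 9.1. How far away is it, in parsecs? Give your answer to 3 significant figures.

32.2 pc

m − M = 5 log₁₀(d/10 pc)
11.64 − (9.1) = 2.54 = 5 log₁₀(d/10)
d = 10 × 10^(2.54/5) = 10 × 10^0.508 = 32.21 pc.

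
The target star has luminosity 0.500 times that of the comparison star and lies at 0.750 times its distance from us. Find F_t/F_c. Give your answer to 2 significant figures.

0.89

F = L/(4πd²), so F_t/F_c = (L_t/L_c) / (d_t/d_c)²
= 0.500 / (0.750)² = 0.500 / 0.5625 = 0.8889.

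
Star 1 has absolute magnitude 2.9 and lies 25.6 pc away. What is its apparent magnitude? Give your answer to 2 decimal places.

m = M + 5 log₁₀(d/10 pc) = 2.9 + 5 log₁₀(25.6/10)
  = 2.9 + 5 × 0.408 = 2.9 + 2.04 = 4.94.

4.94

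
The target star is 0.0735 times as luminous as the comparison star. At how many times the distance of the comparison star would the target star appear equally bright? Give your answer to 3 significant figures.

Equal flux requires L_t/d_t² = L_c/d_c², so d_t/d_c = √(L_t/L_c)
= √(0.0735) = 0.2711.

0.271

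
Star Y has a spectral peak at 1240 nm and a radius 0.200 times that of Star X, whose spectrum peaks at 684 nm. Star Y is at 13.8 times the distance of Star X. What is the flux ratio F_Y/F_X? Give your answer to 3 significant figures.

Wien's law: T_Y/T_X = λ_X/λ_Y = 684/1240 = 0.5516.
L_Y/L_X = (R_Y/R_X)²(T_Y/T_X)⁴ = (0.200)²(0.5516)⁴ = 0.003703.
F_Y/F_X = (L_Y/L_X)/(d_Y/d_X)² = 0.003703/(13.8)² = 1.945×10^-5.

1.94×10^-5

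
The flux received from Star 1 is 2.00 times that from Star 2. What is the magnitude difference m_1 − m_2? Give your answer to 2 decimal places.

-0.75

m_1 − m_2 = −2.5 log₁₀(F_1/F_2) = −2.5 log₁₀(2.00) = −2.5 × (0.301) = -0.753.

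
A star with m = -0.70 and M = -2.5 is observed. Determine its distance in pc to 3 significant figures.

m − M = 5 log₁₀(d/10 pc)
-0.70 − (-2.5) = 1.80 = 5 log₁₀(d/10)
d = 10 × 10^(1.80/5) = 10 × 10^0.360 = 22.91 pc.

22.9 pc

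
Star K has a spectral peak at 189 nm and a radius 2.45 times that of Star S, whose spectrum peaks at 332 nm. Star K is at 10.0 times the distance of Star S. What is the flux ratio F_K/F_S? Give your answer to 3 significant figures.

0.572

Wien's law: T_K/T_S = λ_S/λ_K = 332/189 = 1.757.
L_K/L_S = (R_K/R_S)²(T_K/T_S)⁴ = (2.45)²(1.757)⁴ = 57.15.
F_K/F_S = (L_K/L_S)/(d_K/d_S)² = 57.15/(10.0)² = 0.5715.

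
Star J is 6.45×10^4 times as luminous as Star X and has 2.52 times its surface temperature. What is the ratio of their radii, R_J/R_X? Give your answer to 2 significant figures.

40

L ∝ R²T⁴ gives R ∝ √L / T², so
R_J/R_X = √(6.45×10^4) / (2.52)² = 254.0 / 6.350 = 39.99.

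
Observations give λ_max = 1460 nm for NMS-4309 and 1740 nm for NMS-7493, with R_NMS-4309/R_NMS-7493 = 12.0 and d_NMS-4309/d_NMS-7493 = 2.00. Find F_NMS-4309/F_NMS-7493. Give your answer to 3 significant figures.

72.6

Wien's law: T_NMS-4309/T_NMS-7493 = λ_NMS-7493/λ_NMS-4309 = 1740/1460 = 1.192.
L_NMS-4309/L_NMS-7493 = (R_NMS-4309/R_NMS-7493)²(T_NMS-4309/T_NMS-7493)⁴ = (12.0)²(1.192)⁴ = 290.5.
F_NMS-4309/F_NMS-7493 = (L_NMS-4309/L_NMS-7493)/(d_NMS-4309/d_NMS-7493)² = 290.5/(2.00)² = 72.63.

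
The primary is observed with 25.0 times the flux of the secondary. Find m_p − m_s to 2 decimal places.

m_p − m_s = −2.5 log₁₀(F_p/F_s) = −2.5 log₁₀(25.0) = −2.5 × (1.398) = -3.495.

-3.49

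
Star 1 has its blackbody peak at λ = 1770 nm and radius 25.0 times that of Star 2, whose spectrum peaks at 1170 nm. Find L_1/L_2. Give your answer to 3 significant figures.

Wien's law gives T ∝ 1/λ_max, so T_1/T_2 = λ_2/λ_1 = 1170/1770 = 0.6610.
Then L ∝ R²T⁴ gives L_1/L_2 = (25.0)² × (0.6610)⁴ = 625.0 × 0.1909 = 119.3.

119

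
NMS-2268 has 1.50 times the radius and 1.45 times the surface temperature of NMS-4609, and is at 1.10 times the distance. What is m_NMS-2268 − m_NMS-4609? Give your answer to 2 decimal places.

-2.29

L_NMS-2268/L_NMS-4609 = (1.50)²(1.45)⁴ = 9.946.
F_NMS-2268/F_NMS-4609 = (L_NMS-2268/L_NMS-4609)/(d_NMS-2268/d_NMS-4609)² = 9.946/1.210 = 8.220.
m_NMS-2268 − m_NMS-4609 = −2.5 log₁₀(8.220) = -2.29.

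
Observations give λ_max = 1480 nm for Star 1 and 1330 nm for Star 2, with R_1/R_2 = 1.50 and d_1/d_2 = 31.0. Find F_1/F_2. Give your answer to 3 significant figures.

Wien's law: T_1/T_2 = λ_2/λ_1 = 1330/1480 = 0.8986.
L_1/L_2 = (R_1/R_2)²(T_1/T_2)⁴ = (1.50)²(0.8986)⁴ = 1.467.
F_1/F_2 = (L_1/L_2)/(d_1/d_2)² = 1.467/(31.0)² = 0.001527.

0.00153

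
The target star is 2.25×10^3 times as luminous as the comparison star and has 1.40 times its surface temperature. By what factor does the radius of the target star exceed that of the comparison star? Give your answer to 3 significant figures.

24.2

L ∝ R²T⁴ gives R ∝ √L / T², so
R_t/R_c = √(2.25×10^3) / (1.40)² = 47.43 / 1.960 = 24.20.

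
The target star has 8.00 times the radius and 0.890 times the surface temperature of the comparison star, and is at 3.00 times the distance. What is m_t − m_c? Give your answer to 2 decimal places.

L_t/L_c = (8.00)²(0.890)⁴ = 40.16.
F_t/F_c = (L_t/L_c)/(d_t/d_c)² = 40.16/9.000 = 4.462.
m_t − m_c = −2.5 log₁₀(4.462) = -1.62.

-1.62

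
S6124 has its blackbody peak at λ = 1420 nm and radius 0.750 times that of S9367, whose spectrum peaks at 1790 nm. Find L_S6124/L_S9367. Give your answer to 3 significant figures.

1.42

Wien's law gives T ∝ 1/λ_max, so T_S6124/T_S9367 = λ_S9367/λ_S6124 = 1790/1420 = 1.261.
Then L ∝ R²T⁴ gives L_S6124/L_S9367 = (0.750)² × (1.261)⁴ = 0.5625 × 2.525 = 1.420.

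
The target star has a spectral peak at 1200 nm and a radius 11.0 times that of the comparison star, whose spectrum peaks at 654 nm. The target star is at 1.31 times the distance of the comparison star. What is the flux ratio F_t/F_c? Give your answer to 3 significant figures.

Wien's law: T_t/T_c = λ_c/λ_t = 654/1200 = 0.5450.
L_t/L_c = (R_t/R_c)²(T_t/T_c)⁴ = (11.0)²(0.5450)⁴ = 10.68.
F_t/F_c = (L_t/L_c)/(d_t/d_c)² = 10.68/(1.31)² = 6.221.

6.22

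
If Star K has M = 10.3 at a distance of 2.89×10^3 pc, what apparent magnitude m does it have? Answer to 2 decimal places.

m = M + 5 log₁₀(d/10 pc) = 10.3 + 5 log₁₀(2.89×10^3/10)
  = 10.3 + 5 × 2.461 = 10.3 + 12.30 = 22.60.

22.60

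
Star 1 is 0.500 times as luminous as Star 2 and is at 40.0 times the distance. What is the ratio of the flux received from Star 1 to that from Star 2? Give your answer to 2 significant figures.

3.1×10^-4

F = L/(4πd²), so F_1/F_2 = (L_1/L_2) / (d_1/d_2)²
= 0.500 / (40.0)² = 0.500 / 1600 = 3.125×10^-4.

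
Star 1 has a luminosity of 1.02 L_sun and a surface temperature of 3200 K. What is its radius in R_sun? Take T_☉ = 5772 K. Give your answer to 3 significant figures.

3.29 R_sun

R/R_☉ = √(L/L_☉) / (T/T_☉)² = √(1.02) / (0.5544)²
       = 1.010 / 0.3074 = 3.286.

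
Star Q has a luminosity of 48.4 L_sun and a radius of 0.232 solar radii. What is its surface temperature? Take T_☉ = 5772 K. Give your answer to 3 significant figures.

T/T_☉ = (L/L_☉)^(1/4) / (R/R_☉)^(1/2)
T = 5772 × (48.4)^(1/4) / √(0.232) = 5772 × 2.638 / 0.4817 = 3.161×10^4 K.

3.16×10^4 K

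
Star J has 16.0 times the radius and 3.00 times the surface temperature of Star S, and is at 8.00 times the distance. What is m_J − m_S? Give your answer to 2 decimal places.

-6.28

L_J/L_S = (16.0)²(3.00)⁴ = 2.074×10^4.
F_J/F_S = (L_J/L_S)/(d_J/d_S)² = 2.074×10^4/64.00 = 324.0.
m_J − m_S = −2.5 log₁₀(324.0) = -6.28.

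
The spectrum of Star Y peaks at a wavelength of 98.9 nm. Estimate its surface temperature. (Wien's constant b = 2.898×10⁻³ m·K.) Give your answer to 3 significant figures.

2.93×10^4 K

T = b/λ_max = 2.898×10⁻³ / (98.9×10⁻⁹) = 2.930×10^4 K.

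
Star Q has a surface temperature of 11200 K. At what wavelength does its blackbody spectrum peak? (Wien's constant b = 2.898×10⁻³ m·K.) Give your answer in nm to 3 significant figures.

259 nm

λ_max = b/T = 2.898×10⁻³ / 11200 = 2.59×10^-7 m = 258.8 nm.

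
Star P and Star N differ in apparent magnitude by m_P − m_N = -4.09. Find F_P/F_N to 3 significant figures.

43.3

F_P/F_N = 10^(−(m_P − m_N)/2.5) = 10^(4.09/2.5) = 10^1.636 = 43.25.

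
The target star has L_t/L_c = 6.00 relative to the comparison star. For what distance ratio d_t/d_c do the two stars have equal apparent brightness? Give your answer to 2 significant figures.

Equal flux requires L_t/d_t² = L_c/d_c², so d_t/d_c = √(L_t/L_c)
= √(6.00) = 2.449.

2.4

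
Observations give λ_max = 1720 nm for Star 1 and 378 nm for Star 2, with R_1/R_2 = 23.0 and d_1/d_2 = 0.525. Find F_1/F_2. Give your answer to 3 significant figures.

Wien's law: T_1/T_2 = λ_2/λ_1 = 378/1720 = 0.2198.
L_1/L_2 = (R_1/R_2)²(T_1/T_2)⁴ = (23.0)²(0.2198)⁴ = 1.234.
F_1/F_2 = (L_1/L_2)/(d_1/d_2)² = 1.234/(0.525)² = 4.477.

4.48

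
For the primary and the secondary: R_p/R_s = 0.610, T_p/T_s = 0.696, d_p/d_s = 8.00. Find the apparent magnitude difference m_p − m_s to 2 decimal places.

L_p/L_s = (0.610)²(0.696)⁴ = 0.08732.
F_p/F_s = (L_p/L_s)/(d_p/d_s)² = 0.08732/64.00 = 0.001364.
m_p − m_s = −2.5 log₁₀(0.001364) = 7.16.

7.16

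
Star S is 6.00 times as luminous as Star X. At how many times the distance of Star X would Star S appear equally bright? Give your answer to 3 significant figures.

2.45

Equal flux requires L_S/d_S² = L_X/d_X², so d_S/d_X = √(L_S/L_X)
= √(6.00) = 2.449.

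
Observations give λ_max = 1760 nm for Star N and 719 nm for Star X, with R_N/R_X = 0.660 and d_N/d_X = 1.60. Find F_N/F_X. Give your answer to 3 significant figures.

Wien's law: T_N/T_X = λ_X/λ_N = 719/1760 = 0.4085.
L_N/L_X = (R_N/R_X)²(T_N/T_X)⁴ = (0.660)²(0.4085)⁴ = 0.01213.
F_N/F_X = (L_N/L_X)/(d_N/d_X)² = 0.01213/(1.60)² = 0.004739.

0.00474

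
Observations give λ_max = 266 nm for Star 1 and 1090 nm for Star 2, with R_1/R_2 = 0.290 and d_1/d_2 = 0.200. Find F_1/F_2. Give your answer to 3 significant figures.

593

Wien's law: T_1/T_2 = λ_2/λ_1 = 1090/266 = 4.098.
L_1/L_2 = (R_1/R_2)²(T_1/T_2)⁴ = (0.290)²(4.098)⁴ = 23.71.
F_1/F_2 = (L_1/L_2)/(d_1/d_2)² = 23.71/(0.200)² = 592.8.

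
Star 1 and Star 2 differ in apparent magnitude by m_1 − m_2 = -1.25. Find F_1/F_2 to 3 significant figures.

F_1/F_2 = 10^(−(m_1 − m_2)/2.5) = 10^(1.25/2.5) = 10^0.500 = 3.162.

3.16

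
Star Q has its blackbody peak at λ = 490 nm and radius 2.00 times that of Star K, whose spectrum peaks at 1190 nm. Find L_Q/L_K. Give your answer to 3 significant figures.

139

Wien's law gives T ∝ 1/λ_max, so T_Q/T_K = λ_K/λ_Q = 1190/490 = 2.429.
Then L ∝ R²T⁴ gives L_Q/L_K = (2.00)² × (2.429)⁴ = 4.000 × 34.79 = 139.1.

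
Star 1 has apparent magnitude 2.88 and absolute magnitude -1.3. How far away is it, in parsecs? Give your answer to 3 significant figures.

68.5 pc

m − M = 5 log₁₀(d/10 pc)
2.88 − (-1.3) = 4.18 = 5 log₁₀(d/10)
d = 10 × 10^(4.18/5) = 10 × 10^0.836 = 68.55 pc.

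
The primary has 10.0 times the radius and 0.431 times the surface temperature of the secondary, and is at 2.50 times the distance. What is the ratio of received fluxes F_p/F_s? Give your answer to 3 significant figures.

L_p/L_s = (R_p/R_s)²(T_p/T_s)⁴ = (10.0)² × (0.431)⁴ = 3.451.
F_p/F_s = (L_p/L_s)/(d_p/d_s)² = 3.451 / (2.50)² = 0.5521.

0.552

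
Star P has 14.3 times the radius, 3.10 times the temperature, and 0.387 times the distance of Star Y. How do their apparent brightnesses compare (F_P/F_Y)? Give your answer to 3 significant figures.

1.26×10^5

L_P/L_Y = (R_P/R_Y)²(T_P/T_Y)⁴ = (14.3)² × (3.10)⁴ = 1.889×10^4.
F_P/F_Y = (L_P/L_Y)/(d_P/d_Y)² = 1.889×10^4 / (0.387)² = 1.261×10^5.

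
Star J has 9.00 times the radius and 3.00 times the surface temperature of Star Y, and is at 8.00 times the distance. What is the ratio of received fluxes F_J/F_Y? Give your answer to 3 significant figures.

103

L_J/L_Y = (R_J/R_Y)²(T_J/T_Y)⁴ = (9.00)² × (3.00)⁴ = 6561.
F_J/F_Y = (L_J/L_Y)/(d_J/d_Y)² = 6561 / (8.00)² = 102.5.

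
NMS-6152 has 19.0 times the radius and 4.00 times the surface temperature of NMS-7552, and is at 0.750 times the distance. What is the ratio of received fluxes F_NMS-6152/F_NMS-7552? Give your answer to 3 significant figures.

L_NMS-6152/L_NMS-7552 = (R_NMS-6152/R_NMS-7552)²(T_NMS-6152/T_NMS-7552)⁴ = (19.0)² × (4.00)⁴ = 9.242×10^4.
F_NMS-6152/F_NMS-7552 = (L_NMS-6152/L_NMS-7552)/(d_NMS-6152/d_NMS-7552)² = 9.242×10^4 / (0.750)² = 1.643×10^5.

1.64×10^5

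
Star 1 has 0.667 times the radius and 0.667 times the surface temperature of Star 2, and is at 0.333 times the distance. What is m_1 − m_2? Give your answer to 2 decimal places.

L_1/L_2 = (0.667)²(0.667)⁴ = 0.08806.
F_1/F_2 = (L_1/L_2)/(d_1/d_2)² = 0.08806/0.1109 = 0.7941.
m_1 − m_2 = −2.5 log₁₀(0.7941) = 0.25.

0.25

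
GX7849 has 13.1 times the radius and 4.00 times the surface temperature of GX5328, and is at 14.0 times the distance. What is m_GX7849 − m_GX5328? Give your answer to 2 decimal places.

-5.88

L_GX7849/L_GX5328 = (13.1)²(4.00)⁴ = 4.393×10^4.
F_GX7849/F_GX5328 = (L_GX7849/L_GX5328)/(d_GX7849/d_GX5328)² = 4.393×10^4/196.0 = 224.1.
m_GX7849 − m_GX5328 = −2.5 log₁₀(224.1) = -5.88.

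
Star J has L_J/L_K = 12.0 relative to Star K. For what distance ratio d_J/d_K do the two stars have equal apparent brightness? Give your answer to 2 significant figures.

3.5

Equal flux requires L_J/d_J² = L_K/d_K², so d_J/d_K = √(L_J/L_K)
= √(12.0) = 3.464.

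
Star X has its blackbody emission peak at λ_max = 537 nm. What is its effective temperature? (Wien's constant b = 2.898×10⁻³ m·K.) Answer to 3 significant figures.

5.40×10^3 K

T = b/λ_max = 2.898×10⁻³ / (537×10⁻⁹) = 5397 K.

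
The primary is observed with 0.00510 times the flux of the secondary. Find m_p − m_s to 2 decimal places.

5.73

m_p − m_s = −2.5 log₁₀(F_p/F_s) = −2.5 log₁₀(0.00510) = −2.5 × (-2.292) = 5.731.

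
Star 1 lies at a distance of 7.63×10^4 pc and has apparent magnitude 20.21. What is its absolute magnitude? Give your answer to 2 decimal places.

M = m − 5 log₁₀(d/10 pc) = 20.21 − 5 log₁₀(7.63×10^4/10)
  = 20.21 − 5 × 3.883 = 20.21 − 19.41 = 0.80.

0.80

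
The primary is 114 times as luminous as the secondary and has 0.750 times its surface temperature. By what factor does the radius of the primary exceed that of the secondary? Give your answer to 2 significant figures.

19

L ∝ R²T⁴ gives R ∝ √L / T², so
R_p/R_s = √(114) / (0.750)² = 10.68 / 0.5625 = 18.98.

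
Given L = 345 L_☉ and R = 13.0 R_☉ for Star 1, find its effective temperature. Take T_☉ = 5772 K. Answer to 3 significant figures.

6.90×10^3 K

T/T_☉ = (L/L_☉)^(1/4) / (R/R_☉)^(1/2)
T = 5772 × (345)^(1/4) / √(13.0) = 5772 × 4.310 / 3.606 = 6899 K.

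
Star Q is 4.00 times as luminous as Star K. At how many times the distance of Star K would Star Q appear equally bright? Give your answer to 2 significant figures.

2.0

Equal flux requires L_Q/d_Q² = L_K/d_K², so d_Q/d_K = √(L_Q/L_K)
= √(4.00) = 2.000.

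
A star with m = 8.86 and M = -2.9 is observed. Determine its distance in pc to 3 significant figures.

2.25×10^3 pc

m − M = 5 log₁₀(d/10 pc)
8.86 − (-2.9) = 11.76 = 5 log₁₀(d/10)
d = 10 × 10^(11.76/5) = 10 × 10^2.352 = 2249 pc.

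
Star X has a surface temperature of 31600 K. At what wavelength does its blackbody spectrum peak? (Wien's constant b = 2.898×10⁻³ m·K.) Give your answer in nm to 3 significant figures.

91.7 nm

λ_max = b/T = 2.898×10⁻³ / 31600 = 9.17×10^-8 m = 91.71 nm.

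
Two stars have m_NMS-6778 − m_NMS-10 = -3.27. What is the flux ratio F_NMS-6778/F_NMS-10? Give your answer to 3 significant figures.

F_NMS-6778/F_NMS-10 = 10^(−(m_NMS-6778 − m_NMS-10)/2.5) = 10^(3.27/2.5) = 10^1.308 = 20.32.

20.3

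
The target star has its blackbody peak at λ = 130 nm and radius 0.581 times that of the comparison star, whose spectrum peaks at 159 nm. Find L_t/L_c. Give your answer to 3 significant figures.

Wien's law gives T ∝ 1/λ_max, so T_t/T_c = λ_c/λ_t = 159/130 = 1.223.
Then L ∝ R²T⁴ gives L_t/L_c = (0.581)² × (1.223)⁴ = 0.3376 × 2.238 = 0.7554.

0.755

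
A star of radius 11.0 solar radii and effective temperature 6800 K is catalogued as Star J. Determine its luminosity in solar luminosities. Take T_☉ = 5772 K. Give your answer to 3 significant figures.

L/L_☉ = (R/R_☉)² (T/T_☉)⁴ = (11.0)² × (6800/5772)⁴
       = 121.0 × (1.178)⁴ = 121.0 × 1.926 = 233.1.

233 solar luminosities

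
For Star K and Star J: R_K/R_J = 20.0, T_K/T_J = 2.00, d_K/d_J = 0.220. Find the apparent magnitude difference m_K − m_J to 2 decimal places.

L_K/L_J = (20.0)²(2.00)⁴ = 6400.
F_K/F_J = (L_K/L_J)/(d_K/d_J)² = 6400/0.04840 = 1.322×10^5.
m_K − m_J = −2.5 log₁₀(1.322×10^5) = -12.80.

-12.80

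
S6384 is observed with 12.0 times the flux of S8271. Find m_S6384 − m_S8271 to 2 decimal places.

m_S6384 − m_S8271 = −2.5 log₁₀(F_S6384/F_S8271) = −2.5 log₁₀(12.0) = −2.5 × (1.079) = -2.698.

-2.70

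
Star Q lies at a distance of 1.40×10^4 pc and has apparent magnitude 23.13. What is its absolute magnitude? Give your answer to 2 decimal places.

7.40

M = m − 5 log₁₀(d/10 pc) = 23.13 − 5 log₁₀(1.40×10^4/10)
  = 23.13 − 5 × 3.146 = 23.13 − 15.73 = 7.40.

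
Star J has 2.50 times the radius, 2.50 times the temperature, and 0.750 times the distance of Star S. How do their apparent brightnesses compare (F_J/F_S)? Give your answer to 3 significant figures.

434

L_J/L_S = (R_J/R_S)²(T_J/T_S)⁴ = (2.50)² × (2.50)⁴ = 244.1.
F_J/F_S = (L_J/L_S)/(d_J/d_S)² = 244.1 / (0.750)² = 434.0.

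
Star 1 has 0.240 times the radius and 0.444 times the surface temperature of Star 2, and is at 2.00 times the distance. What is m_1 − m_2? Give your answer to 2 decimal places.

8.13

L_1/L_2 = (0.240)²(0.444)⁴ = 0.002238.
F_1/F_2 = (L_1/L_2)/(d_1/d_2)² = 0.002238/4.000 = 5.596×10^-4.
m_1 − m_2 = −2.5 log₁₀(5.596×10^-4) = 8.13.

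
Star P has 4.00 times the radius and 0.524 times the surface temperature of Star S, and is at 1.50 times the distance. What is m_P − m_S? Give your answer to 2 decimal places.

0.68

L_P/L_S = (4.00)²(0.524)⁴ = 1.206.
F_P/F_S = (L_P/L_S)/(d_P/d_S)² = 1.206/2.250 = 0.5361.
m_P − m_S = −2.5 log₁₀(0.5361) = 0.68.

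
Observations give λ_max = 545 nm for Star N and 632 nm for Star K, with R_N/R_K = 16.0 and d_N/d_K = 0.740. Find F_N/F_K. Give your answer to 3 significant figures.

845

Wien's law: T_N/T_K = λ_K/λ_N = 632/545 = 1.160.
L_N/L_K = (R_N/R_K)²(T_N/T_K)⁴ = (16.0)²(1.160)⁴ = 462.9.
F_N/F_K = (L_N/L_K)/(d_N/d_K)² = 462.9/(0.740)² = 845.4.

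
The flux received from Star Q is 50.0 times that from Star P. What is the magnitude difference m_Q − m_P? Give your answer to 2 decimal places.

-4.25

m_Q − m_P = −2.5 log₁₀(F_Q/F_P) = −2.5 log₁₀(50.0) = −2.5 × (1.699) = -4.247.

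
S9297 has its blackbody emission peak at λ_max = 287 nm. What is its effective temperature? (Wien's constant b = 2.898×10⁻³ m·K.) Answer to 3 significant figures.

1.01×10^4 K

T = b/λ_max = 2.898×10⁻³ / (287×10⁻⁹) = 1.010×10^4 K.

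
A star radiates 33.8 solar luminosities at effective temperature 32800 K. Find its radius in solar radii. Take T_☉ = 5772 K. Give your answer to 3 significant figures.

R/R_☉ = √(L/L_☉) / (T/T_☉)² = √(33.8) / (5.683)²
       = 5.814 / 32.29 = 0.1800.

0.180 solar radii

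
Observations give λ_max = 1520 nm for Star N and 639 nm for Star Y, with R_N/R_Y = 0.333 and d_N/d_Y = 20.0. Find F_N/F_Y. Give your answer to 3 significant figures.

Wien's law: T_N/T_Y = λ_Y/λ_N = 639/1520 = 0.4204.
L_N/L_Y = (R_N/R_Y)²(T_N/T_Y)⁴ = (0.333)²(0.4204)⁴ = 0.003464.
F_N/F_Y = (L_N/L_Y)/(d_N/d_Y)² = 0.003464/(20.0)² = 8.659×10^-6.

8.66×10^-6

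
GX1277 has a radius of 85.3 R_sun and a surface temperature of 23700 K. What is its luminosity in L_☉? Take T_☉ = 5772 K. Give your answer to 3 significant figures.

L/L_☉ = (R/R_☉)² (T/T_☉)⁴ = (85.3)² × (23700/5772)⁴
       = 7276 × (4.106)⁴ = 7276 × 284.2 = 2.068×10^6.

2.07×10^6 L_☉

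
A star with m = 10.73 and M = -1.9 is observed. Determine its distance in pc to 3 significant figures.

3.36×10^3 pc

m − M = 5 log₁₀(d/10 pc)
10.73 − (-1.9) = 12.63 = 5 log₁₀(d/10)
d = 10 × 10^(12.63/5) = 10 × 10^2.526 = 3357 pc.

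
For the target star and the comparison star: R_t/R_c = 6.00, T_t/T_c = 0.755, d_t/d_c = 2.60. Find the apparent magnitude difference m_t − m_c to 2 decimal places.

-0.60

L_t/L_c = (6.00)²(0.755)⁴ = 11.70.
F_t/F_c = (L_t/L_c)/(d_t/d_c)² = 11.70/6.760 = 1.730.
m_t − m_c = −2.5 log₁₀(1.730) = -0.60.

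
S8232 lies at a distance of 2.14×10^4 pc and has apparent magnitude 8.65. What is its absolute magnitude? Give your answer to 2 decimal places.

-8.00

M = m − 5 log₁₀(d/10 pc) = 8.65 − 5 log₁₀(2.14×10^4/10)
  = 8.65 − 5 × 3.330 = 8.65 − 16.65 = -8.00.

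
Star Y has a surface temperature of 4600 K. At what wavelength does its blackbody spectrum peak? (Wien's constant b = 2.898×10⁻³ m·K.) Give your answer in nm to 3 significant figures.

630 nm

λ_max = b/T = 2.898×10⁻³ / 4600 = 6.30×10^-7 m = 630.0 nm.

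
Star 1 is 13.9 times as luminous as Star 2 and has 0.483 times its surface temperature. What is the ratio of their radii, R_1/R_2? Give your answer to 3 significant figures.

L ∝ R²T⁴ gives R ∝ √L / T², so
R_1/R_2 = √(13.9) / (0.483)² = 3.728 / 0.2333 = 15.98.

16.0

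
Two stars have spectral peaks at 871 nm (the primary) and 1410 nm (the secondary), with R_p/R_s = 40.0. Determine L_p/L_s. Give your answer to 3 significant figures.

Wien's law gives T ∝ 1/λ_max, so T_p/T_s = λ_s/λ_p = 1410/871 = 1.619.
Then L ∝ R²T⁴ gives L_p/L_s = (40.0)² × (1.619)⁴ = 1600 × 6.868 = 1.099×10^4.

1.10×10^4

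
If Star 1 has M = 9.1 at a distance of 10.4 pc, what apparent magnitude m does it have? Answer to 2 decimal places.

9.19

m = M + 5 log₁₀(d/10 pc) = 9.1 + 5 log₁₀(10.4/10)
  = 9.1 + 5 × 0.017 = 9.1 + 0.09 = 9.19.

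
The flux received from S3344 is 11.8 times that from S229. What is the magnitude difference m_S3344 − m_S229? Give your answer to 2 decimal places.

m_S3344 − m_S229 = −2.5 log₁₀(F_S3344/F_S229) = −2.5 log₁₀(11.8) = −2.5 × (1.072) = -2.680.

-2.68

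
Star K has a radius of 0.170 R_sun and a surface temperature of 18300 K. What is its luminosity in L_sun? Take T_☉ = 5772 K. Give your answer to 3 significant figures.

L/L_☉ = (R/R_☉)² (T/T_☉)⁴ = (0.170)² × (18300/5772)⁴
       = 0.02890 × (3.170)⁴ = 0.02890 × 101.0 = 2.920.

2.92 L_sun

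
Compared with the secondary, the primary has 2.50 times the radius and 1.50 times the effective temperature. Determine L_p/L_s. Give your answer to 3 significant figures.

From the Stefan–Boltzmann law, L ∝ R²T⁴, so
L_p/L_s = (R_p/R_s)² (T_p/T_s)⁴ = (2.50)² × (1.50)⁴ = 6.250 × 5.062 = 31.64.

31.6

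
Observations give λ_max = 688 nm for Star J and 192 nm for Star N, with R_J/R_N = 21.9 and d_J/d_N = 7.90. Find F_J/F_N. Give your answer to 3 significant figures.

0.0466

Wien's law: T_J/T_N = λ_N/λ_J = 192/688 = 0.2791.
L_J/L_N = (R_J/R_N)²(T_J/T_N)⁴ = (21.9)²(0.2791)⁴ = 2.909.
F_J/F_N = (L_J/L_N)/(d_J/d_N)² = 2.909/(7.90)² = 0.04661.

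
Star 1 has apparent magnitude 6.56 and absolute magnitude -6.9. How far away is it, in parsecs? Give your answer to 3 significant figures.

4.92×10^3 pc

m − M = 5 log₁₀(d/10 pc)
6.56 − (-6.9) = 13.46 = 5 log₁₀(d/10)
d = 10 × 10^(13.46/5) = 10 × 10^2.692 = 4920 pc.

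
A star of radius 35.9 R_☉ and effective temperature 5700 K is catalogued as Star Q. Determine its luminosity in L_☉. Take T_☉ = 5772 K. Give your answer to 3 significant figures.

L/L_☉ = (R/R_☉)² (T/T_☉)⁴ = (35.9)² × (5700/5772)⁴
       = 1289 × (0.9875)⁴ = 1289 × 0.9510 = 1226.

1.23×10^3 L_☉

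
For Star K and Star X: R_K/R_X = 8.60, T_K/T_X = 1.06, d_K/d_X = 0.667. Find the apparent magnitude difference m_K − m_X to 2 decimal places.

L_K/L_X = (8.60)²(1.06)⁴ = 93.37.
F_K/F_X = (L_K/L_X)/(d_K/d_X)² = 93.37/0.4449 = 209.9.
m_K − m_X = −2.5 log₁₀(209.9) = -5.80.

-5.80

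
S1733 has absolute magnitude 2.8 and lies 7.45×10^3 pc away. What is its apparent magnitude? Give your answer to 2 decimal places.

m = M + 5 log₁₀(d/10 pc) = 2.8 + 5 log₁₀(7.45×10^3/10)
  = 2.8 + 5 × 2.872 = 2.8 + 14.36 = 17.16.

17.16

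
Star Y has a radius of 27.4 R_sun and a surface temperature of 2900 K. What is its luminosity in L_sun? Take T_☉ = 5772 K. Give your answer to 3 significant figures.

47.8 L_sun

L/L_☉ = (R/R_☉)² (T/T_☉)⁴ = (27.4)² × (2900/5772)⁴
       = 750.8 × (0.5024)⁴ = 750.8 × 0.06372 = 47.84.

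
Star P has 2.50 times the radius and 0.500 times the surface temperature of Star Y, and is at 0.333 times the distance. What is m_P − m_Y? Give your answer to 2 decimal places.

L_P/L_Y = (2.50)²(0.500)⁴ = 0.3906.
F_P/F_Y = (L_P/L_Y)/(d_P/d_Y)² = 0.3906/0.1109 = 3.523.
m_P − m_Y = −2.5 log₁₀(3.523) = -1.37.

-1.37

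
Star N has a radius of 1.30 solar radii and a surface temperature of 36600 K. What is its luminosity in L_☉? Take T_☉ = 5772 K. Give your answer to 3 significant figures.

2.73×10^3 L_☉

L/L_☉ = (R/R_☉)² (T/T_☉)⁴ = (1.30)² × (36600/5772)⁴
       = 1.690 × (6.341)⁴ = 1.690 × 1617 = 2732.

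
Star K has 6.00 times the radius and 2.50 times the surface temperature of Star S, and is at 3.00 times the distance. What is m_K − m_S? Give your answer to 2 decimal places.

L_K/L_S = (6.00)²(2.50)⁴ = 1406.
F_K/F_S = (L_K/L_S)/(d_K/d_S)² = 1406/9.000 = 156.2.
m_K − m_S = −2.5 log₁₀(156.2) = -5.48.

-5.48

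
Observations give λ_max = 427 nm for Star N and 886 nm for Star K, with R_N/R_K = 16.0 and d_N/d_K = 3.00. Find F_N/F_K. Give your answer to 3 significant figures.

Wien's law: T_N/T_K = λ_K/λ_N = 886/427 = 2.075.
L_N/L_K = (R_N/R_K)²(T_N/T_K)⁴ = (16.0)²(2.075)⁴ = 4745.
F_N/F_K = (L_N/L_K)/(d_N/d_K)² = 4745/(3.00)² = 527.3.

527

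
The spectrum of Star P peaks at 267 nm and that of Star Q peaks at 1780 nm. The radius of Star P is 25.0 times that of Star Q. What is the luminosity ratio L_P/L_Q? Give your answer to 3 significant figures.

1.23×10^6

Wien's law gives T ∝ 1/λ_max, so T_P/T_Q = λ_Q/λ_P = 1780/267 = 6.667.
Then L ∝ R²T⁴ gives L_P/L_Q = (25.0)² × (6.667)⁴ = 625.0 × 1975 = 1.235×10^6.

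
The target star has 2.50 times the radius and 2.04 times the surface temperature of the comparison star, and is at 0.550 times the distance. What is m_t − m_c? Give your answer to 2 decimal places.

L_t/L_c = (2.50)²(2.04)⁴ = 108.2.
F_t/F_c = (L_t/L_c)/(d_t/d_c)² = 108.2/0.3025 = 357.8.
m_t − m_c = −2.5 log₁₀(357.8) = -6.38.

-6.38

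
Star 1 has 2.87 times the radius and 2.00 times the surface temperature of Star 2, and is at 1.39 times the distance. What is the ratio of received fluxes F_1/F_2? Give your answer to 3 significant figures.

L_1/L_2 = (R_1/R_2)²(T_1/T_2)⁴ = (2.87)² × (2.00)⁴ = 131.8.
F_1/F_2 = (L_1/L_2)/(d_1/d_2)² = 131.8 / (1.39)² = 68.21.

68.2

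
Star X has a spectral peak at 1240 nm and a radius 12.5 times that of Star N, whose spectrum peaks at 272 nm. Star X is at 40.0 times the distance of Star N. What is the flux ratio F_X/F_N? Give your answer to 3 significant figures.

2.26×10^-4

Wien's law: T_X/T_N = λ_N/λ_X = 272/1240 = 0.2194.
L_X/L_N = (R_X/R_N)²(T_X/T_N)⁴ = (12.5)²(0.2194)⁴ = 0.3618.
F_X/F_N = (L_X/L_N)/(d_X/d_N)² = 0.3618/(40.0)² = 2.261×10^-4.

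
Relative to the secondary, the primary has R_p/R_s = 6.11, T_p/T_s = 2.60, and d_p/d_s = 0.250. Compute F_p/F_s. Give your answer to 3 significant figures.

2.73×10^4

L_p/L_s = (R_p/R_s)²(T_p/T_s)⁴ = (6.11)² × (2.60)⁴ = 1706.
F_p/F_s = (L_p/L_s)/(d_p/d_s)² = 1706 / (0.250)² = 2.730×10^4.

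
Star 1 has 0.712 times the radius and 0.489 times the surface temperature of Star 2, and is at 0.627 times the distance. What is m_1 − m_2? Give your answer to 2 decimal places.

2.83

L_1/L_2 = (0.712)²(0.489)⁴ = 0.02899.
F_1/F_2 = (L_1/L_2)/(d_1/d_2)² = 0.02899/0.3931 = 0.07373.
m_1 − m_2 = −2.5 log₁₀(0.07373) = 2.83.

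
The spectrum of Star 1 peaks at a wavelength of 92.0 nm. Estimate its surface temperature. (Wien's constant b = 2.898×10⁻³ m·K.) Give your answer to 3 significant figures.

T = b/λ_max = 2.898×10⁻³ / (92.0×10⁻⁹) = 3.150×10^4 K.

3.15×10^4 K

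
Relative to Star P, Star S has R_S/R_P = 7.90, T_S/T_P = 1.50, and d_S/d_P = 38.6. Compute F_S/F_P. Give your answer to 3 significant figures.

L_S/L_P = (R_S/R_P)²(T_S/T_P)⁴ = (7.90)² × (1.50)⁴ = 316.0.
F_S/F_P = (L_S/L_P)/(d_S/d_P)² = 316.0 / (38.6)² = 0.2121.

0.212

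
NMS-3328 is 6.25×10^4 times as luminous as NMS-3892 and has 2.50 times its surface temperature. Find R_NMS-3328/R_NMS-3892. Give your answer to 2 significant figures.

L ∝ R²T⁴ gives R ∝ √L / T², so
R_NMS-3328/R_NMS-3892 = √(6.25×10^4) / (2.50)² = 250.0 / 6.250 = 40.00.

40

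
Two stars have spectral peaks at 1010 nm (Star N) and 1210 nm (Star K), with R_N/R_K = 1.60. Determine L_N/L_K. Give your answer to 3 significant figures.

Wien's law gives T ∝ 1/λ_max, so T_N/T_K = λ_K/λ_N = 1210/1010 = 1.198.
Then L ∝ R²T⁴ gives L_N/L_K = (1.60)² × (1.198)⁴ = 2.560 × 2.060 = 5.273.

5.27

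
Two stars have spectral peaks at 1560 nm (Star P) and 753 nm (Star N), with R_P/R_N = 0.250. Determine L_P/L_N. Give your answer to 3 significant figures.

Wien's law gives T ∝ 1/λ_max, so T_P/T_N = λ_N/λ_P = 753/1560 = 0.4827.
Then L ∝ R²T⁴ gives L_P/L_N = (0.250)² × (0.4827)⁴ = 0.06250 × 0.05429 = 0.003393.

0.00339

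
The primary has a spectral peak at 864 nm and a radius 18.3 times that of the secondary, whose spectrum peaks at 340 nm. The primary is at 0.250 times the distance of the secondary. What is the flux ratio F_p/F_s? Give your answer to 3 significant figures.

Wien's law: T_p/T_s = λ_s/λ_p = 340/864 = 0.3935.
L_p/L_s = (R_p/R_s)²(T_p/T_s)⁴ = (18.3)²(0.3935)⁴ = 8.031.
F_p/F_s = (L_p/L_s)/(d_p/d_s)² = 8.031/(0.250)² = 128.5.

128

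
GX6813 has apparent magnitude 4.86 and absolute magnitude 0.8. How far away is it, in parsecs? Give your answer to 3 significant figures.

m − M = 5 log₁₀(d/10 pc)
4.86 − (0.8) = 4.06 = 5 log₁₀(d/10)
d = 10 × 10^(4.06/5) = 10 × 10^0.812 = 64.86 pc.

64.9 pc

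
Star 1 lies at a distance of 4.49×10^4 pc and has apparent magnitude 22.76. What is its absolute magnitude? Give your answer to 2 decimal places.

M = m − 5 log₁₀(d/10 pc) = 22.76 − 5 log₁₀(4.49×10^4/10)
  = 22.76 − 5 × 3.652 = 22.76 − 18.26 = 4.50.

4.50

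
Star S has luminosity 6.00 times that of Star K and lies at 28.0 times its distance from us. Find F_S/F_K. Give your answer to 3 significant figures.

0.00765

F = L/(4πd²), so F_S/F_K = (L_S/L_K) / (d_S/d_K)²
= 6.00 / (28.0)² = 6.00 / 784.0 = 0.007653.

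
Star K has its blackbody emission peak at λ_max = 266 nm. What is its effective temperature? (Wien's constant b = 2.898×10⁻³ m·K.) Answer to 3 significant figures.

1.09×10^4 K

T = b/λ_max = 2.898×10⁻³ / (266×10⁻⁹) = 1.089×10^4 K.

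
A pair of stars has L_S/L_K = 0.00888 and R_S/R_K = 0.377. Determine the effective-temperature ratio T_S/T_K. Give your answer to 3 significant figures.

0.500

L ∝ R²T⁴ gives T ∝ (L/R²)^(1/4), so
T_S/T_K = (0.00888 / 0.377²)^(1/4) = (0.06248)^(1/4) = 0.5000.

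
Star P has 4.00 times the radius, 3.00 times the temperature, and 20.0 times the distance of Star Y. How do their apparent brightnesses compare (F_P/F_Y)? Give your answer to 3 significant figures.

L_P/L_Y = (R_P/R_Y)²(T_P/T_Y)⁴ = (4.00)² × (3.00)⁴ = 1296.
F_P/F_Y = (L_P/L_Y)/(d_P/d_Y)² = 1296 / (20.0)² = 3.240.

3.24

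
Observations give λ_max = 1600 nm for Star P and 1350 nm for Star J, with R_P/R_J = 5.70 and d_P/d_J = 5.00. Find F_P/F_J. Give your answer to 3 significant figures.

Wien's law: T_P/T_J = λ_J/λ_P = 1350/1600 = 0.8438.
L_P/L_J = (R_P/R_J)²(T_P/T_J)⁴ = (5.70)²(0.8438)⁴ = 16.47.
F_P/F_J = (L_P/L_J)/(d_P/d_J)² = 16.47/(5.00)² = 0.6587.

0.659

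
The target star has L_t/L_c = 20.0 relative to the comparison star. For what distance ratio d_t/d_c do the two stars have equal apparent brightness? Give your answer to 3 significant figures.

Equal flux requires L_t/d_t² = L_c/d_c², so d_t/d_c = √(L_t/L_c)
= √(20.0) = 4.472.

4.47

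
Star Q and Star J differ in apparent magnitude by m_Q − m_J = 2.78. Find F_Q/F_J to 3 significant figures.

0.0773

F_Q/F_J = 10^(−(m_Q − m_J)/2.5) = 10^(-2.78/2.5) = 10^-1.112 = 0.07727.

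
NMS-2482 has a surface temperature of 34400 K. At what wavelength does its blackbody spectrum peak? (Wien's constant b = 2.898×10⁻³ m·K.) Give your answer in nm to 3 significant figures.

84.2 nm

λ_max = b/T = 2.898×10⁻³ / 34400 = 8.42×10^-8 m = 84.24 nm.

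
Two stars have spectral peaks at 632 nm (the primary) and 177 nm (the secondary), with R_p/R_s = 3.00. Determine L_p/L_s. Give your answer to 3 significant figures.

Wien's law gives T ∝ 1/λ_max, so T_p/T_s = λ_s/λ_p = 177/632 = 0.2801.
Then L ∝ R²T⁴ gives L_p/L_s = (3.00)² × (0.2801)⁴ = 9.000 × 0.006152 = 0.05537.

0.0554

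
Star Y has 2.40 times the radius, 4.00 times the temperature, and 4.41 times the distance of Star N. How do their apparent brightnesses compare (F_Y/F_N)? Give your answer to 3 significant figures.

L_Y/L_N = (R_Y/R_N)²(T_Y/T_N)⁴ = (2.40)² × (4.00)⁴ = 1475.
F_Y/F_N = (L_Y/L_N)/(d_Y/d_N)² = 1475 / (4.41)² = 75.82.

75.8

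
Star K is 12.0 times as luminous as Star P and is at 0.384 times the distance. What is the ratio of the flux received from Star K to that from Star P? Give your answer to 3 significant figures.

F = L/(4πd²), so F_K/F_P = (L_K/L_P) / (d_K/d_P)²
= 12.0 / (0.384)² = 12.0 / 0.1475 = 81.38.

81.4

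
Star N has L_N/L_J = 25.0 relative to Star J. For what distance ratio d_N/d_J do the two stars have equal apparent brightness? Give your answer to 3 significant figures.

5.00

Equal flux requires L_N/d_N² = L_J/d_J², so d_N/d_J = √(L_N/L_J)
= √(25.0) = 5.000.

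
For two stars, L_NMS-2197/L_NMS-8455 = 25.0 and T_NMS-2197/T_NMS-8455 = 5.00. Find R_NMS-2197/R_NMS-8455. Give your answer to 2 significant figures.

0.20

L ∝ R²T⁴ gives R ∝ √L / T², so
R_NMS-2197/R_NMS-8455 = √(25.0) / (5.00)² = 5.000 / 25.00 = 0.2000.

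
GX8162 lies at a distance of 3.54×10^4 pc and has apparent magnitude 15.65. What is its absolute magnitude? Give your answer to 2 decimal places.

-2.10

M = m − 5 log₁₀(d/10 pc) = 15.65 − 5 log₁₀(3.54×10^4/10)
  = 15.65 − 5 × 3.549 = 15.65 − 17.75 = -2.10.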